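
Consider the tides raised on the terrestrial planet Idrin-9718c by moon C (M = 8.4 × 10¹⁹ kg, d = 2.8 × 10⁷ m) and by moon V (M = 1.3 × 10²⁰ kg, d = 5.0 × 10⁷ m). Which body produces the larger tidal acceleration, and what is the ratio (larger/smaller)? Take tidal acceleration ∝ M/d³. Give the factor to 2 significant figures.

Moon C, by a factor of ≈ 3.7

Tidal acceleration ∝ M/d³, so compare M/d³ for each.
Moon C: (8.4 × 10¹⁹) / (2.8 × 10⁷)³ = 3.827 × 10⁻³
Moon V: (1.3 × 10²⁰) / (5.0 × 10⁷)³ = 1.040 × 10⁻³
Ratio (larger/smaller) = 3.7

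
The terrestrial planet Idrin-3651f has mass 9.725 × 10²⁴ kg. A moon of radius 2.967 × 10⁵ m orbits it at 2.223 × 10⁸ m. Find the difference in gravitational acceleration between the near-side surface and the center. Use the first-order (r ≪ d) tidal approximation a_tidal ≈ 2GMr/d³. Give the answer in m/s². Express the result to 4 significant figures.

3.506 × 10⁻⁵ m/s²

Since r ≪ d, expand the inverse-square field across one radius to get the leading 2GMr/d³ term.
Δa = 2GMr/d³
   = 2 × (6.674 × 10⁻¹¹) × (9.725 × 10²⁴) × (2.967 × 10⁵) / (2.223 × 10⁸)³
   = 3.506 × 10⁻⁵ m/s²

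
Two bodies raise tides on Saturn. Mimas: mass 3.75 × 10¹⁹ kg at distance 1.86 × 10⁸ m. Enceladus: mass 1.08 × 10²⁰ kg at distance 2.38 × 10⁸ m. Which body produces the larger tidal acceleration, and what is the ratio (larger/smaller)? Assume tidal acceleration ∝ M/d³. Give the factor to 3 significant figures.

Enceladus, by a factor of ≈ 1.37

Tidal stretch scales as M/d³; compute that for each body.
Mimas: (3.75 × 10¹⁹) / (1.86 × 10⁸)³ = 5.828 × 10⁻⁶
Enceladus: (1.08 × 10²⁰) / (2.38 × 10⁸)³ = 8.011 × 10⁻⁶
Ratio (larger/smaller) = 1.37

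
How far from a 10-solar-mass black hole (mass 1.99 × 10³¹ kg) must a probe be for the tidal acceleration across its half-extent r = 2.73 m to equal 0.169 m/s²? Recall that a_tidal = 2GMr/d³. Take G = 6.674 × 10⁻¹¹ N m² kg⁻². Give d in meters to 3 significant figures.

3.50 × 10⁷ m

2GMr/d³ = a_tidal  ⇒  d = (2GMr / a_tidal)^(1/3)
d = (2 × 6.674×10⁻¹¹ × (1.99 × 10³¹) × (2.73) / (0.169))^(1/3)
  = 3.50 × 10⁷ m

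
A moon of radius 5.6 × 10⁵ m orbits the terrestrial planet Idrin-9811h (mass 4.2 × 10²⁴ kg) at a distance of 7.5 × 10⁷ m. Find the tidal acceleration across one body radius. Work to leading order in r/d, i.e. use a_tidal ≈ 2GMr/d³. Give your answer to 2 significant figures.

Since r ≪ d, expand the inverse-square field across one radius to get the leading 2GMr/d³ term.
Δa = 2GMr/d³
   = 2 × (6.674 × 10⁻¹¹) × (4.2 × 10²⁴) × (5.6 × 10⁵) / (7.5 × 10⁷)³
   = 7.4 × 10⁻⁴ m/s²

7.4 × 10⁻⁴ m/s²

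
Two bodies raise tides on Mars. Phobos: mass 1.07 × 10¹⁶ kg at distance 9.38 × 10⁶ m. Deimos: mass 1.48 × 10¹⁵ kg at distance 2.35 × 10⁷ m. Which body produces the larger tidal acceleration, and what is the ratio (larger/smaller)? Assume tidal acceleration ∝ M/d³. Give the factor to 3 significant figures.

Phobos, by a factor of ≈ 114

Tidal stretch scales as M/d³; compute that for each body.
Phobos: (1.07 × 10¹⁶) / (9.38 × 10⁶)³ = 1.297 × 10⁻⁵
Deimos: (1.48 × 10¹⁵) / (2.35 × 10⁷)³ = 1.140 × 10⁻⁷
Ratio (larger/smaller) = 114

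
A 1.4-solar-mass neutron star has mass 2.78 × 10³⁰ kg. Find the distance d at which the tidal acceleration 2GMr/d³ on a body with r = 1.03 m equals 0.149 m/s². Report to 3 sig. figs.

2GMr/d³ = a_tidal  ⇒  d = (2GMr / a_tidal)^(1/3)
d = (2 × 6.674×10⁻¹¹ × (2.78 × 10³⁰) × (1.03) / (0.149))^(1/3)
  = 1.37 × 10⁷ m

1.37 × 10⁷ m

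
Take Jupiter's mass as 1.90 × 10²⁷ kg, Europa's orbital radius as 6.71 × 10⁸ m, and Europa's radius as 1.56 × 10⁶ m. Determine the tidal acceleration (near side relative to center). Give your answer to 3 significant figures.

The tidal stretch is the gradient of GM/d² times the body's extent r, hence the 1/d³ dependence.
a_tidal = 2GMr/d³
        = 2 × (6.674 × 10⁻¹¹) × (1.90 × 10²⁷) × (1.56 × 10⁶) / (6.71 × 10⁸)³
        = 1.31 × 10⁻³ m/s²

1.31 × 10⁻³ m/s²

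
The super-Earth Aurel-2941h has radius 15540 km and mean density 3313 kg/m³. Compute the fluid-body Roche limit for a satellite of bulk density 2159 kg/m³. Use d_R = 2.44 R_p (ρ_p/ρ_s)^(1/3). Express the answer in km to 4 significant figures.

d_R = 2.44 × 15540 km × (3313/2159)^(1/3)
    = 43740 km

43740 km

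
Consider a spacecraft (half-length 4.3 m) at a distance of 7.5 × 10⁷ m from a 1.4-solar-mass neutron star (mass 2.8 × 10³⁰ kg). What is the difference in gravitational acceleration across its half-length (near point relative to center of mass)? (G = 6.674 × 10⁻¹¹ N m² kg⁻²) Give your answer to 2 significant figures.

Differencing GM/(d−r)² and GM/d² to first order in r/d gives 2GMr/d³.
a_tidal = 2GMr/d³
        = 2 × (6.674 × 10⁻¹¹) × (2.8 × 10³⁰) × (4.3) / (7.5 × 10⁷)³
        = 3.8 × 10⁻³ m/s²

3.8 × 10⁻³ m/s²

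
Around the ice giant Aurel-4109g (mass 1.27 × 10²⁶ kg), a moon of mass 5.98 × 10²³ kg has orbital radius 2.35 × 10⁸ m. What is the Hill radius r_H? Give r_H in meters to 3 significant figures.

r_H ≈ a (m/3M)^(1/3)
    = (2.35 × 10⁸) × (5.98 × 10²³ / (3 × 1.27 × 10²⁶))^(1/3)
    = 2.73 × 10⁷ m

2.73 × 10⁷ m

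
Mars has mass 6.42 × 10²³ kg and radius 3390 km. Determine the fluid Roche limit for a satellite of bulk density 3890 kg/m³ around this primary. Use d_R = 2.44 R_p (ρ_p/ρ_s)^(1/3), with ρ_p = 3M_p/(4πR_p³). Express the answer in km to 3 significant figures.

ρ_p = 3M_p/(4πR_p³) = 3 × (6.42 × 10²³) / (4π × (3.39 × 10⁶ m)³) = 3930 kg/m³
d_R = 2.44 × 3390 km × (3930/3890)^(1/3)
    = 8300 km

8300 km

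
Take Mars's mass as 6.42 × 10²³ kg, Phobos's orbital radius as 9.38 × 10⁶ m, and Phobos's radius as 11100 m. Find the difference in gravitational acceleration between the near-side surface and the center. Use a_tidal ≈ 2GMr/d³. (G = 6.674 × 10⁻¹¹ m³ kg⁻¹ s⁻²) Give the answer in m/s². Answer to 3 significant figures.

1.15 × 10⁻³ m/s²

Since r ≪ d, expand the inverse-square field across one radius to get the leading 2GMr/d³ term.
Δa = 2GMr/d³
   = 2 × (6.674 × 10⁻¹¹) × (6.42 × 10²³) × (11100) / (9.38 × 10⁶)³
   = 1.15 × 10⁻³ m/s²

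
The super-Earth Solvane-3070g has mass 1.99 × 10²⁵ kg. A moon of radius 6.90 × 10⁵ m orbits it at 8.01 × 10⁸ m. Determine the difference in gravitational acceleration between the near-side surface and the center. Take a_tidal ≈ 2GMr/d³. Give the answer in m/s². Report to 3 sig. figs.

3.57 × 10⁻⁶ m/s²

Δg = 2GMr/d³
   = 2 × (6.674 × 10⁻¹¹) × (1.99 × 10²⁵) × (6.90 × 10⁵) / (8.01 × 10⁸)³
   = 3.57 × 10⁻⁶ m/s²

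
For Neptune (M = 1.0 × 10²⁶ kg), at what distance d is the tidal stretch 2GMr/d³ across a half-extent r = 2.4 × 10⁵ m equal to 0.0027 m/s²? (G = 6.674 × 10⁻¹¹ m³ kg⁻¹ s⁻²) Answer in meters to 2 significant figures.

1.1 × 10⁸ m

2GMr/d³ = a_tidal  ⇒  d = (2GMr / a_tidal)^(1/3)
d = (2 × 6.674×10⁻¹¹ × (1.0 × 10²⁶) × (2.4 × 10⁵) / (0.0027))^(1/3)
  = 1.1 × 10⁸ m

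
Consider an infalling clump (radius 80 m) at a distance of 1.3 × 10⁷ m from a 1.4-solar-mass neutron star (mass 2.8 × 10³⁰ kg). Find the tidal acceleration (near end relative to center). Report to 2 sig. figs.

1.4 × 10¹ m/s²

a_tidal = 2GMr/d³
        = 2 × (6.674 × 10⁻¹¹) × (2.8 × 10³⁰) × (80) / (1.3 × 10⁷)³
        = 1.4 × 10¹ m/s²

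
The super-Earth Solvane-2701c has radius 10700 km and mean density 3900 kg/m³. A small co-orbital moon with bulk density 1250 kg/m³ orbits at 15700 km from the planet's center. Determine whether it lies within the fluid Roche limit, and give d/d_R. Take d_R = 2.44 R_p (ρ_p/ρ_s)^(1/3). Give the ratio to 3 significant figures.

inside; d/d_R ≈ 0.412

d_R = 2.44 × (10700 km) × (3900/1250)^(1/3) = 38150 km
d/d_R = (15700) / (38150) = 0.412
Since d/d_R < 1, the body is inside the Roche limit.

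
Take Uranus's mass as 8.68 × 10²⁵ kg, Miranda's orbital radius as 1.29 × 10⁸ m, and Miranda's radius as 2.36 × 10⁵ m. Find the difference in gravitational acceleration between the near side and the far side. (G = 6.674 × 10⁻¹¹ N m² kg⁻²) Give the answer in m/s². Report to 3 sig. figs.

Δa = 4GMr/d³
   = 4 × (6.674 × 10⁻¹¹) × (8.68 × 10²⁵) × (2.36 × 10⁵) / (1.29 × 10⁸)³
   = 2.55 × 10⁻³ m/s²

2.55 × 10⁻³ m/s²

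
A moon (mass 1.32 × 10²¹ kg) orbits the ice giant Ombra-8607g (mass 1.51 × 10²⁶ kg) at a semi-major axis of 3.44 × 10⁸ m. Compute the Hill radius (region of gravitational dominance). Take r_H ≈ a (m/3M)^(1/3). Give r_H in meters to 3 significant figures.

r_H ≈ a (m/3M)^(1/3)
    = (3.44 × 10⁸) × (1.32 × 10²¹ / (3 × 1.51 × 10²⁶))^(1/3)
    = 4.91 × 10⁶ m

4.91 × 10⁶ m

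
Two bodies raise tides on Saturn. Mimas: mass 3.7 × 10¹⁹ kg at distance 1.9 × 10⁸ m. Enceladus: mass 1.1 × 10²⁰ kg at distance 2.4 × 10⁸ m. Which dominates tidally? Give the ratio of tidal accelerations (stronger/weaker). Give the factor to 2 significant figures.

Enceladus, by a factor of ≈ 1.5

The tide-raising term goes as M/d³ (the gradient of a 1/d² field).
Mimas: (3.7 × 10¹⁹) / (1.9 × 10⁸)³ = 5.394 × 10⁻⁶
Enceladus: (1.1 × 10²⁰) / (2.4 × 10⁸)³ = 7.957 × 10⁻⁶
Ratio (larger/smaller) = 1.5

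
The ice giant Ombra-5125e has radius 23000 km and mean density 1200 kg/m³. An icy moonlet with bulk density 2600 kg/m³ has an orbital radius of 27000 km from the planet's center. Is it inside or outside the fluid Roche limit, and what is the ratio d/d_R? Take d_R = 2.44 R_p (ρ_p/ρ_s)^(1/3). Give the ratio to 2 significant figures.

inside; d/d_R ≈ 0.62

d_R = 2.44 × (23000 km) × (1200/2600)^(1/3) = 43370 km
d/d_R = (27000) / (43370) = 0.62
Since d/d_R < 1, the body is inside the Roche limit.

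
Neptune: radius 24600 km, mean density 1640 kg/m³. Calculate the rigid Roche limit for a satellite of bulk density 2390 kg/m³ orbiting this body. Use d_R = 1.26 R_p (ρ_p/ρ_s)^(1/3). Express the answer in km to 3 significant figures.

d_R = 1.26 × 24600 km × (1640/2390)^(1/3)
    = 27300 km

27300 km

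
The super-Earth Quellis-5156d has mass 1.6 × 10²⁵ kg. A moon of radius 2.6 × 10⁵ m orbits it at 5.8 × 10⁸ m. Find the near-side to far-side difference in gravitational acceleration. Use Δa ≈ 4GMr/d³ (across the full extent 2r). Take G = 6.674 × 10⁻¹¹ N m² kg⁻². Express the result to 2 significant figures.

5.7 × 10⁻⁶ m/s²

The field gradient is 2GM/d³; across the full diameter 2r the difference is 4GMr/d³.
Δa = 4GMr/d³
   = 4 × (6.674 × 10⁻¹¹) × (1.6 × 10²⁵) × (2.6 × 10⁵) / (5.8 × 10⁸)³
   = 5.7 × 10⁻⁶ m/s²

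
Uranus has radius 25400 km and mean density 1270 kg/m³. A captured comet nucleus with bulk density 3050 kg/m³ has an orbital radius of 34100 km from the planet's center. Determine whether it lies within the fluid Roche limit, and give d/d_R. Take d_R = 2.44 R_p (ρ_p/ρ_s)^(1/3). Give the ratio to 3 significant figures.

inside; d/d_R ≈ 0.737

d_R = 2.44 × (25400 km) × (1270/3050)^(1/3) = 46280 km
d/d_R = (34100) / (46280) = 0.737
Since d/d_R < 1, the body is inside the Roche limit.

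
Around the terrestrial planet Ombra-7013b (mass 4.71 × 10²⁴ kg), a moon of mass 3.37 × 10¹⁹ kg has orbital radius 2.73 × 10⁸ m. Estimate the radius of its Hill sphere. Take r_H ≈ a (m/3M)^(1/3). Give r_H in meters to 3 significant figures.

3.65 × 10⁶ m

r_H ≈ a (m/3M)^(1/3)
    = (2.73 × 10⁸) × (3.37 × 10¹⁹ / (3 × 4.71 × 10²⁴))^(1/3)
    = 3.65 × 10⁶ m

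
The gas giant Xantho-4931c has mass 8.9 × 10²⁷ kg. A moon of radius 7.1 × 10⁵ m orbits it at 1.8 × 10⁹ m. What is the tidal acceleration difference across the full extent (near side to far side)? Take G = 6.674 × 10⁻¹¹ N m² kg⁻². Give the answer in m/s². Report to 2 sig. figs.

2.9 × 10⁻⁴ m/s²

The field gradient is 2GM/d³; across the full diameter 2r the difference is 4GMr/d³.
Δa = 4GMr/d³
   = 4 × (6.674 × 10⁻¹¹) × (8.9 × 10²⁷) × (7.1 × 10⁵) / (1.8 × 10⁹)³
   = 2.9 × 10⁻⁴ m/s²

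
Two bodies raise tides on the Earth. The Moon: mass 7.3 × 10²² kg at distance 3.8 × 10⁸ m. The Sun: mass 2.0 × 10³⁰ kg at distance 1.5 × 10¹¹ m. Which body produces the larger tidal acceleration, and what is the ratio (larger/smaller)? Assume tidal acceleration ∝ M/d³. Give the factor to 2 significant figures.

The Moon, by a factor of ≈ 2.2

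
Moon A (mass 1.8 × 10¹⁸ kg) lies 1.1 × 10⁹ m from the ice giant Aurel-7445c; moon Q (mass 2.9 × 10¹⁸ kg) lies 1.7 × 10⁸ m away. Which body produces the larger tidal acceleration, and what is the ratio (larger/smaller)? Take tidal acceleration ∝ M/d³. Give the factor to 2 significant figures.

Moon Q, by a factor of ≈ 440

Tidal stretch scales as M/d³; compute that for each body.
Moon A: (1.8 × 10¹⁸) / (1.1 × 10⁹)³ = 1.352 × 10⁻⁹
Moon Q: (2.9 × 10¹⁸) / (1.7 × 10⁸)³ = 5.903 × 10⁻⁷
Ratio (larger/smaller) = 440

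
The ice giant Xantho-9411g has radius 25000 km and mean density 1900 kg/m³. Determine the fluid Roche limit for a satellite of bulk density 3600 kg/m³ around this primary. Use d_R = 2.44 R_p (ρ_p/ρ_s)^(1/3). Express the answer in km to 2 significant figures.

d_R = 2.44 × 25000 km × (1900/3600)^(1/3)
    = 49000 km

49000 km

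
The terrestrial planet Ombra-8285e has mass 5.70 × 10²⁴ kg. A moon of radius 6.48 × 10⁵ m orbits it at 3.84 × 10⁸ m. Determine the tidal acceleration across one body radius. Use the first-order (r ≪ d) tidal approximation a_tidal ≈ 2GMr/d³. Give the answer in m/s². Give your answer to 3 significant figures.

Differencing GM/(d−r)² and GM/d² to first order in r/d gives 2GMr/d³.
a_tidal = 2GMr/d³
        = 2 × (6.674 × 10⁻¹¹) × (5.70 × 10²⁴) × (6.48 × 10⁵) / (3.84 × 10⁸)³
        = 8.71 × 10⁻⁶ m/s²

8.71 × 10⁻⁶ m/s²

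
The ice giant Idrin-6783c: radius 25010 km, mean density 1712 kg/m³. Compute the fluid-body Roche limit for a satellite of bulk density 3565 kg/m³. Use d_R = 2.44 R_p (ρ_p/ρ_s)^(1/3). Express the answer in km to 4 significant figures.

47790 km

d_R = 2.44 × 25010 km × (1712/3565)^(1/3)
    = 47790 km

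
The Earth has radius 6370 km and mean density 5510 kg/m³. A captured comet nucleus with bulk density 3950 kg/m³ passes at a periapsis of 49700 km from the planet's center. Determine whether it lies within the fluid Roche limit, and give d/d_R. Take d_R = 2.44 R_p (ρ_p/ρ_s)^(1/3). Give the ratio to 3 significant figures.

outside; d/d_R ≈ 2.86

d_R = 2.44 × (6370 km) × (5510/3950)^(1/3) = 17370 km
d/d_R = (49700) / (17370) = 2.86
Since d/d_R > 1, the body is outside the Roche limit.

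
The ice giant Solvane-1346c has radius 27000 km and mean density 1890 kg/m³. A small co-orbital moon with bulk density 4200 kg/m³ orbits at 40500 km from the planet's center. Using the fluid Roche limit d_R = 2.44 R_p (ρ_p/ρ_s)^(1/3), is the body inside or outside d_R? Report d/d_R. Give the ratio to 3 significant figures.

inside; d/d_R ≈ 0.802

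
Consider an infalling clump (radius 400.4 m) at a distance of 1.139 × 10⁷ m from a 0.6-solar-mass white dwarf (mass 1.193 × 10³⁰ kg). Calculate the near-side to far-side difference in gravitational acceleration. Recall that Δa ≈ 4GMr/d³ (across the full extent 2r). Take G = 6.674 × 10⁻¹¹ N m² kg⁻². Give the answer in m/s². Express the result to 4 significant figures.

Δa = 4GMr/d³
   = 4 × (6.674 × 10⁻¹¹) × (1.193 × 10³⁰) × (400.4) / (1.139 × 10⁷)³
   = 8.630 × 10¹ m/s²

8.630 × 10¹ m/s²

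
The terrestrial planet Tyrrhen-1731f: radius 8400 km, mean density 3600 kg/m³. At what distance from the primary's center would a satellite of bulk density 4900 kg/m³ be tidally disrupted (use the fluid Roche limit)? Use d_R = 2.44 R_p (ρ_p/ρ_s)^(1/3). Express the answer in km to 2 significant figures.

18000 km

d_R = 2.44 × 8400 km × (3600/4900)^(1/3)
    = 18000 km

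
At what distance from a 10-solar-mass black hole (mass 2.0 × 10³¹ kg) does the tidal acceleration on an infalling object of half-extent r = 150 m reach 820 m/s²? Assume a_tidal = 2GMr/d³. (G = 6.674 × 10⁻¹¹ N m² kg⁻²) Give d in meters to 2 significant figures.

2GMr/d³ = a_tidal  ⇒  d = (2GMr / a_tidal)^(1/3)
d = (2 × 6.674×10⁻¹¹ × (2.0 × 10³¹) × (150) / (820))^(1/3)
  = 7.9 × 10⁶ m

7.9 × 10⁶ m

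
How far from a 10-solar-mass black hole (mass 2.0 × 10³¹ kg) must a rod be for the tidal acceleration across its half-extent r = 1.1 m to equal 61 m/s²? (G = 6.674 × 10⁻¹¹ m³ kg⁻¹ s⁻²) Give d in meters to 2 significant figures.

3.6 × 10⁶ m

2GMr/d³ = a_tidal  ⇒  d = (2GMr / a_tidal)^(1/3)
d = (2 × 6.674×10⁻¹¹ × (2.0 × 10³¹) × (1.1) / (61))^(1/3)
  = 3.6 × 10⁶ m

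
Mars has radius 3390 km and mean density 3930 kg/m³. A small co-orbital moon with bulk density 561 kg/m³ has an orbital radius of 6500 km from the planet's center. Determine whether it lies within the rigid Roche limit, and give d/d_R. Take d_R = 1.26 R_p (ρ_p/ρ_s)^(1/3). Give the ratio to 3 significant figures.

inside; d/d_R ≈ 0.795

d_R = 1.26 × (3390 km) × (3930/561)^(1/3) = 8173 km
d/d_R = (6500) / (8173) = 0.795
Since d/d_R < 1, the body is inside the Roche limit.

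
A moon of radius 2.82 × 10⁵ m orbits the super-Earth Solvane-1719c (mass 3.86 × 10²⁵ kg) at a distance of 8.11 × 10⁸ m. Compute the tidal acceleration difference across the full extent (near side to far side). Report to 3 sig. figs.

a_tidal = 4GMr/d³
        = 4 × (6.674 × 10⁻¹¹) × (3.86 × 10²⁵) × (2.82 × 10⁵) / (8.11 × 10⁸)³
        = 5.45 × 10⁻⁶ m/s²

5.45 × 10⁻⁶ m/s²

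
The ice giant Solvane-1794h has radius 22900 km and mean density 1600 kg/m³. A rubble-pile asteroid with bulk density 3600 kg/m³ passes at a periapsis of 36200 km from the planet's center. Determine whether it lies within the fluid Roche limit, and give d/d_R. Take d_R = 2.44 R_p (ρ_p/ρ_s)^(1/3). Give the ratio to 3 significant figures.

d_R = 2.44 × (22900 km) × (1600/3600)^(1/3) = 42640 km
d/d_R = (36200) / (42640) = 0.849
Since d/d_R < 1, the body is inside the Roche limit.

inside; d/d_R ≈ 0.849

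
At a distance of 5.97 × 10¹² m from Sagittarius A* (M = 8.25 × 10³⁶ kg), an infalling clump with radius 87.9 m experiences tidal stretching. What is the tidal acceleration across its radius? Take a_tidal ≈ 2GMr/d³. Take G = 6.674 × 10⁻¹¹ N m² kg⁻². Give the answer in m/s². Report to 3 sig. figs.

4.55 × 10⁻¹⁰ m/s²

a_tidal = 2GMr/d³
        = 2 × (6.674 × 10⁻¹¹) × (8.25 × 10³⁶) × (87.9) / (5.97 × 10¹²)³
        = 4.55 × 10⁻¹⁰ m/s²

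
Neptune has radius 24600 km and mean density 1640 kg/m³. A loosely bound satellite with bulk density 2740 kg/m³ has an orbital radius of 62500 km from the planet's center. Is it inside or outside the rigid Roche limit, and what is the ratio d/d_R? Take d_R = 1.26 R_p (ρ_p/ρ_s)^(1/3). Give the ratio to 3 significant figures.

d_R = 1.26 × (24600 km) × (1640/2740)^(1/3) = 26120 km
d/d_R = (62500) / (26120) = 2.39
Since d/d_R > 1, the body is outside the Roche limit.

outside; d/d_R ≈ 2.39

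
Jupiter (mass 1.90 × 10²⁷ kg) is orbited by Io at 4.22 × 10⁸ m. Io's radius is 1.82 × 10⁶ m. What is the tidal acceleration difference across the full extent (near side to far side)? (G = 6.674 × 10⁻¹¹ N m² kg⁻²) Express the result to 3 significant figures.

1.23 × 10⁻² m/s²

Δa = 4GMr/d³
   = 4 × (6.674 × 10⁻¹¹) × (1.90 × 10²⁷) × (1.82 × 10⁶) / (4.22 × 10⁸)³
   = 1.23 × 10⁻² m/s²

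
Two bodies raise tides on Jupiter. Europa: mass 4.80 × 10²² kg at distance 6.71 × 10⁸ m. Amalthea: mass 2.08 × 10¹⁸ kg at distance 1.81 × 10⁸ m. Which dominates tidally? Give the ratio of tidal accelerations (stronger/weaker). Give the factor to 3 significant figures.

The tide-raising term goes as M/d³ (the gradient of a 1/d² field).
Europa: (4.80 × 10²²) / (6.71 × 10⁸)³ = 1.589 × 10⁻⁴
Amalthea: (2.08 × 10¹⁸) / (1.81 × 10⁸)³ = 3.508 × 10⁻⁷
Ratio (larger/smaller) = 453

Europa, by a factor of ≈ 453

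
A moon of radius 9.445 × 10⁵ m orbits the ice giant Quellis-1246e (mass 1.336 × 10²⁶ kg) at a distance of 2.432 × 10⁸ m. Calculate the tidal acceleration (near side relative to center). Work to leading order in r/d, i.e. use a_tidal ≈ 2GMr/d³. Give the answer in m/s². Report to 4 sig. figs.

The tidal stretch is the gradient of GM/d² times the body's extent r, hence the 1/d³ dependence.
Δa = 2GMr/d³
   = 2 × (6.674 × 10⁻¹¹) × (1.336 × 10²⁶) × (9.445 × 10⁵) / (2.432 × 10⁸)³
   = 1.171 × 10⁻³ m/s²

1.171 × 10⁻³ m/s²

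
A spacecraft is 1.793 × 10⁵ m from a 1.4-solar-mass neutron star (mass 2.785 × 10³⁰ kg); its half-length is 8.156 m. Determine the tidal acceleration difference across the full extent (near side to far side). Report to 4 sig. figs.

1.052 × 10⁶ m/s²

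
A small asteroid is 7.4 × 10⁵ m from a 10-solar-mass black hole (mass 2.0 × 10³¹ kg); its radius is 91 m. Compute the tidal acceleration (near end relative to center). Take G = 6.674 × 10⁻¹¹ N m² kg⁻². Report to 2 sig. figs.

Since r ≪ d, expand the inverse-square field across one radius to get the leading 2GMr/d³ term.
Δa = 2GMr/d³
   = 2 × (6.674 × 10⁻¹¹) × (2.0 × 10³¹) × (91) / (7.4 × 10⁵)³
   = 6.0 × 10⁵ m/s²

6.0 × 10⁵ m/s²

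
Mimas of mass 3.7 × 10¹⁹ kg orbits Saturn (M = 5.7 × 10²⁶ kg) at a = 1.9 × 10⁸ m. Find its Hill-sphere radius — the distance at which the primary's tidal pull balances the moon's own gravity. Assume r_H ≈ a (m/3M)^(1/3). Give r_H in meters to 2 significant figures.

r_H ≈ a (m/3M)^(1/3)
    = (1.9 × 10⁸) × (3.7 × 10¹⁹ / (3 × 5.7 × 10²⁶))^(1/3)
    = 5.3 × 10⁵ m

5.3 × 10⁵ m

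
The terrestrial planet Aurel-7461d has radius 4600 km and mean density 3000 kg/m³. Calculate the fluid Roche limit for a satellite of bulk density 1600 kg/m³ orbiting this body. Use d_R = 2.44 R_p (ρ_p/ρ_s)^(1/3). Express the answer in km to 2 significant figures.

14000 km

d_R = 2.44 × 4600 km × (3000/1600)^(1/3)
    = 14000 km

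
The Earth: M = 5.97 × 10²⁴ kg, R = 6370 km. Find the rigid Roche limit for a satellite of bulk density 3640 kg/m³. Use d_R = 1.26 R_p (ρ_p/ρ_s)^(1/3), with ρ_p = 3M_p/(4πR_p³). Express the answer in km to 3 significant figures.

9220 km

ρ_p = 3M_p/(4πR_p³) = 3 × (5.97 × 10²⁴) / (4π × (6.37 × 10⁶ m)³) = 5510 kg/m³
d_R = 1.26 × 6370 km × (5510/3640)^(1/3)
    = 9220 km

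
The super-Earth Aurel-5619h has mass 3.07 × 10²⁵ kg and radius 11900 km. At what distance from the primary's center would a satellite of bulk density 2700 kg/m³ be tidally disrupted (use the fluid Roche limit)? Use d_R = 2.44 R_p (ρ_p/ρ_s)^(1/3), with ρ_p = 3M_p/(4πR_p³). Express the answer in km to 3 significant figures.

ρ_p = 3M_p/(4πR_p³) = 3 × (3.07 × 10²⁵) / (4π × (1.19 × 10⁷ m)³) = 4350 kg/m³
d_R = 2.44 × 11900 km × (4350/2700)^(1/3)
    = 34000 km

34000 km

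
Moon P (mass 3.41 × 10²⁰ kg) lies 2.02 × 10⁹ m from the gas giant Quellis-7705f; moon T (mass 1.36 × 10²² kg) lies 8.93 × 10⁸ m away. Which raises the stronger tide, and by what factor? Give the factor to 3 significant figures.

Moon T, by a factor of ≈ 462

Tidal acceleration ∝ M/d³, so compare M/d³ for each.
Moon P: (3.41 × 10²⁰) / (2.02 × 10⁹)³ = 4.137 × 10⁻⁸
Moon T: (1.36 × 10²²) / (8.93 × 10⁸)³ = 1.910 × 10⁻⁵
Ratio (larger/smaller) = 462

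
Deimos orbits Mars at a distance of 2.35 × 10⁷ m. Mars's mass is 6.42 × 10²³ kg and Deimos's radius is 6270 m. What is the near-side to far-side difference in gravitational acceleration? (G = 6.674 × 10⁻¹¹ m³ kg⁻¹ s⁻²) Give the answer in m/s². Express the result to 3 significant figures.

8.28 × 10⁻⁵ m/s²

a_tidal = 4GMr/d³
        = 4 × (6.674 × 10⁻¹¹) × (6.42 × 10²³) × (6270) / (2.35 × 10⁷)³
        = 8.28 × 10⁻⁵ m/s²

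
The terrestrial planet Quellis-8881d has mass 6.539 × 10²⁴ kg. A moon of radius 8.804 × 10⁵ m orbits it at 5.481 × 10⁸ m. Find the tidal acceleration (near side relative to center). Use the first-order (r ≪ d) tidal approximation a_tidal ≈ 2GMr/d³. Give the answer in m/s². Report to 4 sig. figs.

Since r ≪ d, expand the inverse-square field across one radius to get the leading 2GMr/d³ term.
a_tidal = 2GMr/d³
        = 2 × (6.674 × 10⁻¹¹) × (6.539 × 10²⁴) × (8.804 × 10⁵) / (5.481 × 10⁸)³
        = 4.667 × 10⁻⁶ m/s²

4.667 × 10⁻⁶ m/s²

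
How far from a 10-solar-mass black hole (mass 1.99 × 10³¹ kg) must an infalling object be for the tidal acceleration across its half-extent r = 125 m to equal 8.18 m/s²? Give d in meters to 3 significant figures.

2GMr/d³ = a_tidal  ⇒  d = (2GMr / a_tidal)^(1/3)
d = (2 × 6.674×10⁻¹¹ × (1.99 × 10³¹) × (125) / (8.18))^(1/3)
  = 3.44 × 10⁷ m

3.44 × 10⁷ m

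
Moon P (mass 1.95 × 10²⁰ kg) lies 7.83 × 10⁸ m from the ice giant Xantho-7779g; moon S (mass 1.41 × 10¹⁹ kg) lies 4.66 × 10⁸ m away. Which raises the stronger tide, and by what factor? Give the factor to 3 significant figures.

The tide-raising term goes as M/d³ (the gradient of a 1/d² field).
Moon P: (1.95 × 10²⁰) / (7.83 × 10⁸)³ = 4.062 × 10⁻⁷
Moon S: (1.41 × 10¹⁹) / (4.66 × 10⁸)³ = 1.393 × 10⁻⁷
Ratio (larger/smaller) = 2.92

Moon P, by a factor of ≈ 2.92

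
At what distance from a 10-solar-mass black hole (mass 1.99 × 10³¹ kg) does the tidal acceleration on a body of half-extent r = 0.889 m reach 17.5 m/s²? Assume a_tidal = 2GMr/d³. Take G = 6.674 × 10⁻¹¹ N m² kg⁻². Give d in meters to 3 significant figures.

5.13 × 10⁶ m

2GMr/d³ = a_tidal  ⇒  d = (2GMr / a_tidal)^(1/3)
d = (2 × 6.674×10⁻¹¹ × (1.99 × 10³¹) × (0.889) / (17.5))^(1/3)
  = 5.13 × 10⁶ m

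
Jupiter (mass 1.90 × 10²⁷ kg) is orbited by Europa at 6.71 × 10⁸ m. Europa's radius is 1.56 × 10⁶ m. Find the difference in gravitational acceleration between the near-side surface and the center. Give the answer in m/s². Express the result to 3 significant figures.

Since r ≪ d, expand the inverse-square field across one radius to get the leading 2GMr/d³ term.
Δa = 2GMr/d³
   = 2 × (6.674 × 10⁻¹¹) × (1.90 × 10²⁷) × (1.56 × 10⁶) / (6.71 × 10⁸)³
   = 1.31 × 10⁻³ m/s²

1.31 × 10⁻³ m/s²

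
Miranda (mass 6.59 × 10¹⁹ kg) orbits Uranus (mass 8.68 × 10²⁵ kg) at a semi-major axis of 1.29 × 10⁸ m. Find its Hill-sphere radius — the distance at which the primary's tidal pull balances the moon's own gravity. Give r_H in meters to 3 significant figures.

8.16 × 10⁵ m

r_H ≈ a (m/3M)^(1/3)
    = (1.29 × 10⁸) × (6.59 × 10¹⁹ / (3 × 8.68 × 10²⁵))^(1/3)
    = 8.16 × 10⁵ m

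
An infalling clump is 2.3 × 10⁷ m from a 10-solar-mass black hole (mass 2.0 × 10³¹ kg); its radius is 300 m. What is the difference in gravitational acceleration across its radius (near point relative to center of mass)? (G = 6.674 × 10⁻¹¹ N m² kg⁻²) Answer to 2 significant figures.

6.6 × 10¹ m/s²

Δg = 2GMr/d³
   = 2 × (6.674 × 10⁻¹¹) × (2.0 × 10³¹) × (300) / (2.3 × 10⁷)³
   = 6.6 × 10¹ m/s²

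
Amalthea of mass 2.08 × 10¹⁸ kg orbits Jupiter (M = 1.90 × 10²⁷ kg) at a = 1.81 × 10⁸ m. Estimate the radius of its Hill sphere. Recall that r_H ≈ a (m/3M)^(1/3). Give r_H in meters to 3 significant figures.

1.29 × 10⁵ m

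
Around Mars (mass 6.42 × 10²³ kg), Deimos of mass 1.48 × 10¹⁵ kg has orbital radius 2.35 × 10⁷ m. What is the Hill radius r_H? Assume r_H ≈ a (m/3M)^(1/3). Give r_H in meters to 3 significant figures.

2.15 × 10⁴ m

r_H ≈ a (m/3M)^(1/3)
    = (2.35 × 10⁷) × (1.48 × 10¹⁵ / (3 × 6.42 × 10²³))^(1/3)
    = 2.15 × 10⁴ m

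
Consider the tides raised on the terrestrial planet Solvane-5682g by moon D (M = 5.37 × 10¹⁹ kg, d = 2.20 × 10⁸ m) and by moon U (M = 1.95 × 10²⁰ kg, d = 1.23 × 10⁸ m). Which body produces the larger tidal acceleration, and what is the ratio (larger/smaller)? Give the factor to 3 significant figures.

Moon U, by a factor of ≈ 20.8

Tidal acceleration ∝ M/d³, so compare M/d³ for each.
Moon D: (5.37 × 10¹⁹) / (2.20 × 10⁸)³ = 5.043 × 10⁻⁶
Moon U: (1.95 × 10²⁰) / (1.23 × 10⁸)³ = 1.048 × 10⁻⁴
Ratio (larger/smaller) = 20.8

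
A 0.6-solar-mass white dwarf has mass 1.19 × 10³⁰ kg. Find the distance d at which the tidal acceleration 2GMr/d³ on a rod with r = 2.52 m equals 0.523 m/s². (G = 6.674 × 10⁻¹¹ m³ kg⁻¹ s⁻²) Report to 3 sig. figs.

2GMr/d³ = a_tidal  ⇒  d = (2GMr / a_tidal)^(1/3)
d = (2 × 6.674×10⁻¹¹ × (1.19 × 10³⁰) × (2.52) / (0.523))^(1/3)
  = 9.15 × 10⁶ m

9.15 × 10⁶ m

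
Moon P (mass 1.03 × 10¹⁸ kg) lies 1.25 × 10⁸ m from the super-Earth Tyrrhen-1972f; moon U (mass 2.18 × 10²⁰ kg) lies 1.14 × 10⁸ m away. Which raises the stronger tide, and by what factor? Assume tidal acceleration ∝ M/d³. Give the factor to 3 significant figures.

Tidal stretch scales as M/d³; compute that for each body.
Moon P: (1.03 × 10¹⁸) / (1.25 × 10⁸)³ = 5.274 × 10⁻⁷
Moon U: (2.18 × 10²⁰) / (1.14 × 10⁸)³ = 1.471 × 10⁻⁴
Ratio (larger/smaller) = 279

Moon U, by a factor of ≈ 279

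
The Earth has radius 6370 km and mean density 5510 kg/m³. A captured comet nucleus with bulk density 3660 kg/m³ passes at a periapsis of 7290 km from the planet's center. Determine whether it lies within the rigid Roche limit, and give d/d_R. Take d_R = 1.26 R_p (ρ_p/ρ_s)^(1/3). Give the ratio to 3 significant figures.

d_R = 1.26 × (6370 km) × (5510/3660)^(1/3) = 9199 km
d/d_R = (7290) / (9199) = 0.792
Since d/d_R < 1, the body is inside the Roche limit.

inside; d/d_R ≈ 0.792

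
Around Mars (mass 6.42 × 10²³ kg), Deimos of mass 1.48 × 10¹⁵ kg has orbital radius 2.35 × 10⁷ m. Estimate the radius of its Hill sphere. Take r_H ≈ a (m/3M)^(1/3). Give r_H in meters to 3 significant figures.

r_H ≈ a (m/3M)^(1/3)
    = (2.35 × 10⁷) × (1.48 × 10¹⁵ / (3 × 6.42 × 10²³))^(1/3)
    = 2.15 × 10⁴ m

2.15 × 10⁴ m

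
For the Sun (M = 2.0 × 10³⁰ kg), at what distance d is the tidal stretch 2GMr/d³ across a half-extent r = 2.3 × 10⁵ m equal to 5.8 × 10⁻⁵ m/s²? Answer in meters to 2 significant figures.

2GMr/d³ = a_tidal  ⇒  d = (2GMr / a_tidal)^(1/3)
d = (2 × 6.674×10⁻¹¹ × (2.0 × 10³⁰) × (2.3 × 10⁵) / (5.8 × 10⁻⁵))^(1/3)
  = 1.0 × 10¹⁰ m

1.0 × 10¹⁰ m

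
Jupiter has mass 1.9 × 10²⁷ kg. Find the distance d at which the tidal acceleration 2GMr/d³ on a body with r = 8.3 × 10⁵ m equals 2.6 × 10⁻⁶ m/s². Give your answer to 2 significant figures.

4.3 × 10⁹ m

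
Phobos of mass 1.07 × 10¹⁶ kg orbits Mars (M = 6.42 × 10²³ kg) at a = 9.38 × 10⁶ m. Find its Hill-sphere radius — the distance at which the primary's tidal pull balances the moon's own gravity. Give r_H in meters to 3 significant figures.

r_H ≈ a (m/3M)^(1/3)
    = (9.38 × 10⁶) × (1.07 × 10¹⁶ / (3 × 6.42 × 10²³))^(1/3)
    = 1.66 × 10⁴ m

1.66 × 10⁴ m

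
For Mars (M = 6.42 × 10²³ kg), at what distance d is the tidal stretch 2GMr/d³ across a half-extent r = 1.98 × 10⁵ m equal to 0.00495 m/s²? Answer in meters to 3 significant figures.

2GMr/d³ = a_tidal  ⇒  d = (2GMr / a_tidal)^(1/3)
d = (2 × 6.674×10⁻¹¹ × (6.42 × 10²³) × (1.98 × 10⁵) / (0.00495))^(1/3)
  = 1.51 × 10⁷ m

1.51 × 10⁷ m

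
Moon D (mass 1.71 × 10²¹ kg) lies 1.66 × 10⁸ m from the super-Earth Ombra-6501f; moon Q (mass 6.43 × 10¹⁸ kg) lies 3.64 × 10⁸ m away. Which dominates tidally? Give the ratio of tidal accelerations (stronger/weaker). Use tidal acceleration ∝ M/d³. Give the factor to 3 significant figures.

Moon D, by a factor of ≈ 2800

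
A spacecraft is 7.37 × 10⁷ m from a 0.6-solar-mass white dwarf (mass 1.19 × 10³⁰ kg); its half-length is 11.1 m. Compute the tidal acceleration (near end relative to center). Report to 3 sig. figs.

Differencing GM/(d−r)² and GM/d² to first order in r/d gives 2GMr/d³.
a_tidal = 2GMr/d³
        = 2 × (6.674 × 10⁻¹¹) × (1.19 × 10³⁰) × (11.1) / (7.37 × 10⁷)³
        = 4.40 × 10⁻³ m/s²

4.40 × 10⁻³ m/s²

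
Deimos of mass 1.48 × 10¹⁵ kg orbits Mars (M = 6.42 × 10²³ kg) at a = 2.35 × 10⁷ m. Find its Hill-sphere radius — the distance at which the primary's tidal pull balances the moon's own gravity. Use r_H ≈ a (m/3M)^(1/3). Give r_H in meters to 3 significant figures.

r_H ≈ a (m/3M)^(1/3)
    = (2.35 × 10⁷) × (1.48 × 10¹⁵ / (3 × 6.42 × 10²³))^(1/3)
    = 2.15 × 10⁴ m

2.15 × 10⁴ m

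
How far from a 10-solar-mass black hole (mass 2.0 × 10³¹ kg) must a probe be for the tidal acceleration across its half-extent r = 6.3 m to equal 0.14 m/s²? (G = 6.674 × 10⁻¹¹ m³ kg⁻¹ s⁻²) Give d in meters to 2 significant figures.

4.9 × 10⁷ m

2GMr/d³ = a_tidal  ⇒  d = (2GMr / a_tidal)^(1/3)
d = (2 × 6.674×10⁻¹¹ × (2.0 × 10³¹) × (6.3) / (0.14))^(1/3)
  = 4.9 × 10⁷ m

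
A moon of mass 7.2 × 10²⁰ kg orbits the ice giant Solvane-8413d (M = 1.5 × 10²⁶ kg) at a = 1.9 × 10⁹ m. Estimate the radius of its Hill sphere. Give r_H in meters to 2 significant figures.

2.2 × 10⁷ m

r_H ≈ a (m/3M)^(1/3)
    = (1.9 × 10⁹) × (7.2 × 10²⁰ / (3 × 1.5 × 10²⁶))^(1/3)
    = 2.2 × 10⁷ m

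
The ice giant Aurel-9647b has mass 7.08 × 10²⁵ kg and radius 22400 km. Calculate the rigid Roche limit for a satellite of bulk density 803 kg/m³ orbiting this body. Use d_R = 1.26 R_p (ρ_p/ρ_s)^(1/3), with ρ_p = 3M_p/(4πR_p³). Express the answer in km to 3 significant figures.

34800 km

ρ_p = 3M_p/(4πR_p³) = 3 × (7.08 × 10²⁵) / (4π × (2.24 × 10⁷ m)³) = 1500 kg/m³
d_R = 1.26 × 22400 km × (1500/803)^(1/3)
    = 34800 km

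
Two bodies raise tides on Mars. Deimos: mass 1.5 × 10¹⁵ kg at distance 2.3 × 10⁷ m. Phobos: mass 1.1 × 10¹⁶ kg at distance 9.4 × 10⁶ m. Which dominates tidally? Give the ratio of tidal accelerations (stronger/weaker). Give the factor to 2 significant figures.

Phobos, by a factor of ≈ 110

Compare M/d³ for the two perturbers:
Deimos: (1.5 × 10¹⁵) / (2.3 × 10⁷)³ = 1.233 × 10⁻⁷
Phobos: (1.1 × 10¹⁶) / (9.4 × 10⁶)³ = 1.324 × 10⁻⁵
Ratio (larger/smaller) = 110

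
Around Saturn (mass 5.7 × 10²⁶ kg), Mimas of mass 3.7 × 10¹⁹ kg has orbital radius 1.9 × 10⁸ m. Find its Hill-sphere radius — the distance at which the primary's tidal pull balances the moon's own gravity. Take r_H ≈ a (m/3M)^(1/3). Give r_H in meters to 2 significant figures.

r_H ≈ a (m/3M)^(1/3)
    = (1.9 × 10⁸) × (3.7 × 10¹⁹ / (3 × 5.7 × 10²⁶))^(1/3)
    = 5.3 × 10⁵ m

5.3 × 10⁵ m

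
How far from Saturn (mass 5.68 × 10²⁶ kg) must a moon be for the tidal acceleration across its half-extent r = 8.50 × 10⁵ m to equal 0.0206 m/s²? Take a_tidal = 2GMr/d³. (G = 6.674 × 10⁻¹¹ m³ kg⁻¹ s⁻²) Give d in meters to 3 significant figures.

1.46 × 10⁸ m

2GMr/d³ = a_tidal  ⇒  d = (2GMr / a_tidal)^(1/3)
d = (2 × 6.674×10⁻¹¹ × (5.68 × 10²⁶) × (8.50 × 10⁵) / (0.0206))^(1/3)
  = 1.46 × 10⁸ m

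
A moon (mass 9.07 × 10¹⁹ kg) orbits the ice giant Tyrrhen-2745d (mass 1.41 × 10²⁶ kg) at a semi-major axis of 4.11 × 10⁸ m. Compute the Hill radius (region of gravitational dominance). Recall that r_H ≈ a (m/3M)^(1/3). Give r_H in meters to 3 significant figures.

r_H ≈ a (m/3M)^(1/3)
    = (4.11 × 10⁸) × (9.07 × 10¹⁹ / (3 × 1.41 × 10²⁶))^(1/3)
    = 2.46 × 10⁶ m

2.46 × 10⁶ m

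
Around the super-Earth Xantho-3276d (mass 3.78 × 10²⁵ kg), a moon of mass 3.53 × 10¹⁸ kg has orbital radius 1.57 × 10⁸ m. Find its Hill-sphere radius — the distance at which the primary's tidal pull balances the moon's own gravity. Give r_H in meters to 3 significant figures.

r_H ≈ a (m/3M)^(1/3)
    = (1.57 × 10⁸) × (3.53 × 10¹⁸ / (3 × 3.78 × 10²⁵))^(1/3)
    = 4.94 × 10⁵ m

4.94 × 10⁵ m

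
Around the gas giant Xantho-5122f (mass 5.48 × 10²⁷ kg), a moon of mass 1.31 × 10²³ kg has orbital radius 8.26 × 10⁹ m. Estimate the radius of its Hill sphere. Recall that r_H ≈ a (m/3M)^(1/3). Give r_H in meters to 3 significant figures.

1.65 × 10⁸ m

r_H ≈ a (m/3M)^(1/3)
    = (8.26 × 10⁹) × (1.31 × 10²³ / (3 × 5.48 × 10²⁷))^(1/3)
    = 1.65 × 10⁸ m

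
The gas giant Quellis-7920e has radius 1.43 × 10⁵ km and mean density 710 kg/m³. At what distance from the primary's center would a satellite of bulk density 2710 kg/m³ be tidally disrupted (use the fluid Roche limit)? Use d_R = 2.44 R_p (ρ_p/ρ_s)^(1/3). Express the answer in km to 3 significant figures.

2.23 × 10⁵ km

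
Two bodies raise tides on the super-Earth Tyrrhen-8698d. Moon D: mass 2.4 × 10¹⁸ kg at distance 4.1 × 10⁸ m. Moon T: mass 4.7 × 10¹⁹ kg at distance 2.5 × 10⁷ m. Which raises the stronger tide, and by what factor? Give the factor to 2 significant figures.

Compare M/d³ for the two perturbers:
Moon D: (2.4 × 10¹⁸) / (4.1 × 10⁸)³ = 3.482 × 10⁻⁸
Moon T: (4.7 × 10¹⁹) / (2.5 × 10⁷)³ = 3.008 × 10⁻³
Ratio (larger/smaller) = 86000

Moon T, by a factor of ≈ 86000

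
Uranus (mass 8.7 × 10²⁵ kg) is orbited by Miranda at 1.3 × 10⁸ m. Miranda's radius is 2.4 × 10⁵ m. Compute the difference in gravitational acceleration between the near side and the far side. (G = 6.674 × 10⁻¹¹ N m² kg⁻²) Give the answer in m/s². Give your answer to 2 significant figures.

2.5 × 10⁻³ m/s²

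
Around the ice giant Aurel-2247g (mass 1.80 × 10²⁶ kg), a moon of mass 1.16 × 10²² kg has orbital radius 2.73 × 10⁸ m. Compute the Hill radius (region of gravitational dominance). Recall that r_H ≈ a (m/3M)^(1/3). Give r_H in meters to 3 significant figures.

7.59 × 10⁶ m

r_H ≈ a (m/3M)^(1/3)
    = (2.73 × 10⁸) × (1.16 × 10²² / (3 × 1.80 × 10²⁶))^(1/3)
    = 7.59 × 10⁶ m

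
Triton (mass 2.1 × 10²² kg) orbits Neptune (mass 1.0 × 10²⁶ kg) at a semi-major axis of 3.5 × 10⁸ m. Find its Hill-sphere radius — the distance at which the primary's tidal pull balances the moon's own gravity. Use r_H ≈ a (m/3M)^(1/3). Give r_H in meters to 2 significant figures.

r_H ≈ a (m/3M)^(1/3)
    = (3.5 × 10⁸) × (2.1 × 10²² / (3 × 1.0 × 10²⁶))^(1/3)
    = 1.4 × 10⁷ m

1.4 × 10⁷ m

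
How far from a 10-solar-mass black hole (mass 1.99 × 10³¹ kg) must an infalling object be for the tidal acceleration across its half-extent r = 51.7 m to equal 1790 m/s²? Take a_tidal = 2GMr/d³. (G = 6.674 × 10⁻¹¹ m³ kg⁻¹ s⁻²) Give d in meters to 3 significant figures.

4.25 × 10⁶ m

2GMr/d³ = a_tidal  ⇒  d = (2GMr / a_tidal)^(1/3)
d = (2 × 6.674×10⁻¹¹ × (1.99 × 10³¹) × (51.7) / (1790))^(1/3)
  = 4.25 × 10⁶ m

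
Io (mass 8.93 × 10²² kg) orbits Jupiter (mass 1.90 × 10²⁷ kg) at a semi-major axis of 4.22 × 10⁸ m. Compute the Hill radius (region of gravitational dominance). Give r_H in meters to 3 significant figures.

1.06 × 10⁷ m

r_H ≈ a (m/3M)^(1/3)
    = (4.22 × 10⁸) × (8.93 × 10²² / (3 × 1.90 × 10²⁷))^(1/3)
    = 1.06 × 10⁷ m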